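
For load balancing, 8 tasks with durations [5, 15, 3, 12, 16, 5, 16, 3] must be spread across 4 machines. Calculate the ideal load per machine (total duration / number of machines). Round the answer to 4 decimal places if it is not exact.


Total processing time = 5 + 15 + 3 + 12 + 16 + 5 + 16 + 3 = 75
Number of machines = 4
Ideal balanced load = 75 / 4 = 18.75

18.75


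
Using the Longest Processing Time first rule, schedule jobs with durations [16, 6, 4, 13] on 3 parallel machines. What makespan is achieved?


Sort jobs in decreasing order (LPT): [16, 13, 6, 4]
Assign each job to the least loaded machine:
  Machine 1: jobs [16], load = 16
  Machine 2: jobs [13], load = 13
  Machine 3: jobs [6, 4], load = 10
Makespan = max load = 16

16


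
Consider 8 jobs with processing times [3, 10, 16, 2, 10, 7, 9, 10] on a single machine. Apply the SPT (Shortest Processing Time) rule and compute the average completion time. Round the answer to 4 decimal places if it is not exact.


Sort jobs by processing time (SPT order): [2, 3, 7, 9, 10, 10, 10, 16]
Compute completion times sequentially:
  Job 1: processing = 2, completes at 2
  Job 2: processing = 3, completes at 5
  Job 3: processing = 7, completes at 12
  Job 4: processing = 9, completes at 21
  Job 5: processing = 10, completes at 31
  Job 6: processing = 10, completes at 41
  Job 7: processing = 10, completes at 51
  Job 8: processing = 16, completes at 67
Sum of completion times = 230
Average completion time = 230/8 = 28.75

28.75


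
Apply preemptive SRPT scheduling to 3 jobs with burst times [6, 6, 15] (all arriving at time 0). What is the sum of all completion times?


Since all jobs arrive at t=0, SRPT equals SPT ordering.
SPT order: [6, 6, 15]
Completion times:
  Job 1: p=6, C=6
  Job 2: p=6, C=12
  Job 3: p=15, C=27
Total completion time = 6 + 12 + 27 = 45

45


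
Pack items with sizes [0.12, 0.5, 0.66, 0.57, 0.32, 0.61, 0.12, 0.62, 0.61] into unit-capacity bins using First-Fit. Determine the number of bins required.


Place items sequentially using First-Fit:
  Item 0.12 -> new Bin 1
  Item 0.5 -> Bin 1 (now 0.62)
  Item 0.66 -> new Bin 2
  Item 0.57 -> new Bin 3
  Item 0.32 -> Bin 1 (now 0.94)
  Item 0.61 -> new Bin 4
  Item 0.12 -> Bin 2 (now 0.78)
  Item 0.62 -> new Bin 5
  Item 0.61 -> new Bin 6
Total bins used = 6

6


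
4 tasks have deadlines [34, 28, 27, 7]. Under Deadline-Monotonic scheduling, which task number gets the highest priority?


Sort tasks by relative deadline (ascending):
  Task 4: deadline = 7
  Task 3: deadline = 27
  Task 2: deadline = 28
  Task 1: deadline = 34
Priority order (highest first): [4, 3, 2, 1]
Highest priority task = 4

4


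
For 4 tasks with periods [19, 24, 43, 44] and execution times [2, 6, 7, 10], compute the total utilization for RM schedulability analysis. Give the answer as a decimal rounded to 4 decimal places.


Compute individual utilizations (exact fractions):
  Task 1: C/T = 2/19 (approx. 0.1053)
  Task 2: C/T = 6/24 = 1/4 (approx. 0.25)
  Task 3: C/T = 7/43 (approx. 0.1628)
  Task 4: C/T = 10/44 = 5/22 (approx. 0.2273)
Total utilization U = 2/19 + 1/4 + 7/43 + 5/22 = 26793/35948
Rounded to 4 decimal places: U = 0.7453
RM (Liu & Layland) bound for 4 tasks = 0.756828; compare with U = 26793/35948 (approx. 0.745327)
U <= bound, so schedulable by RM sufficient condition.

0.7453


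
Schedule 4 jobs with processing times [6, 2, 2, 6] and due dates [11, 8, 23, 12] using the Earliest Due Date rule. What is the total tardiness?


Sort by due date (EDD order): [(2, 8), (6, 11), (6, 12), (2, 23)]
Compute completion times and tardiness:
  Job 1: p=2, d=8, C=2, tardiness=max(0,2-8)=0
  Job 2: p=6, d=11, C=8, tardiness=max(0,8-11)=0
  Job 3: p=6, d=12, C=14, tardiness=max(0,14-12)=2
  Job 4: p=2, d=23, C=16, tardiness=max(0,16-23)=0
Total tardiness = 2

2


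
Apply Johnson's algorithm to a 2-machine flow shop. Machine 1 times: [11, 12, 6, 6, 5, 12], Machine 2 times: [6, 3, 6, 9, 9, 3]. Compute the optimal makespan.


Apply Johnson's rule:
  Group 1 (a <= b): [(5, 5, 9), (3, 6, 6), (4, 6, 9)]
  Group 2 (a > b): [(1, 11, 6), (2, 12, 3), (6, 12, 3)]
Optimal job order: [5, 3, 4, 1, 2, 6]
Schedule:
  Job 5: M1 done at 5, M2 done at 14
  Job 3: M1 done at 11, M2 done at 20
  Job 4: M1 done at 17, M2 done at 29
  Job 1: M1 done at 28, M2 done at 35
  Job 2: M1 done at 40, M2 done at 43
  Job 6: M1 done at 52, M2 done at 55
Makespan = 55

55


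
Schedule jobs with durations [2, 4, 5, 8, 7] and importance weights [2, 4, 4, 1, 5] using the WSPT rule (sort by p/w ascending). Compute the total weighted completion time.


Compute p/w ratios and sort ascending (WSPT): [(2, 2), (4, 4), (5, 4), (7, 5), (8, 1)]
Compute weighted completion times:
  Job (p=2,w=2): C=2, w*C=2*2=4
  Job (p=4,w=4): C=6, w*C=4*6=24
  Job (p=5,w=4): C=11, w*C=4*11=44
  Job (p=7,w=5): C=18, w*C=5*18=90
  Job (p=8,w=1): C=26, w*C=1*26=26
Total weighted completion time = 188

188


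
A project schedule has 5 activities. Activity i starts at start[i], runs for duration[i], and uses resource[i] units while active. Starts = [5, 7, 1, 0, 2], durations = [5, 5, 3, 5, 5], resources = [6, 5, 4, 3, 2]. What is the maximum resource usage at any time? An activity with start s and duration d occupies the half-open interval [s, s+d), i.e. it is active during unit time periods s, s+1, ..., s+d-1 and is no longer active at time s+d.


Each activity i is active on [start_i, start_i + duration_i).
Compute total resource usage per time slot:
  t=0: active resources = [3], total = 3
  t=1: active resources = [4, 3], total = 7
  t=2: active resources = [4, 3, 2], total = 9
  t=3: active resources = [4, 3, 2], total = 9
  t=4: active resources = [3, 2], total = 5
  t=5: active resources = [6, 2], total = 8
  t=6: active resources = [6, 2], total = 8
  t=7: active resources = [6, 5], total = 11
  t=8: active resources = [6, 5], total = 11
  t=9: active resources = [6, 5], total = 11
  t=10: active resources = [5], total = 5
  t=11: active resources = [5], total = 5
Peak resource demand = 11

11


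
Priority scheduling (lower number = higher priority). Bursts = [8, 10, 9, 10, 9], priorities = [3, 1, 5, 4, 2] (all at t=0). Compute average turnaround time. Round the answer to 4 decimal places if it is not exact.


Sort by priority (ascending = highest first):
Order: [(1, 10), (2, 9), (3, 8), (4, 10), (5, 9)]
Completion times:
  Priority 1, burst=10, C=10
  Priority 2, burst=9, C=19
  Priority 3, burst=8, C=27
  Priority 4, burst=10, C=37
  Priority 5, burst=9, C=46
Average turnaround = 139/5 = 27.8

27.8


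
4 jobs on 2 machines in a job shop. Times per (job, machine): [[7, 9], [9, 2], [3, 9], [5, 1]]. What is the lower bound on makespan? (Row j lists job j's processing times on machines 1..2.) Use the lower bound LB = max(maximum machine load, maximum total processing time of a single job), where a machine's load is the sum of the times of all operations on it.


Machine loads:
  Machine 1: 7 + 9 + 3 + 5 = 24
  Machine 2: 9 + 2 + 9 + 1 = 21
Max machine load = 24
Job totals:
  Job 1: 16
  Job 2: 11
  Job 3: 12
  Job 4: 6
Max job total = 16
Lower bound = max(24, 16) = 24

24


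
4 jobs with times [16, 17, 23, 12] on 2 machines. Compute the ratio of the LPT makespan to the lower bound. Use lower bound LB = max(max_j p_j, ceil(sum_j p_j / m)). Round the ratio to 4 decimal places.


LPT order: [23, 17, 16, 12]
Machine loads after assignment: [35, 33]
LPT makespan = 35
Lower bound = max(max_job, ceil(total/2)) = max(23, 34) = 34
Ratio = 35 / 34 = 1.0294

1.0294


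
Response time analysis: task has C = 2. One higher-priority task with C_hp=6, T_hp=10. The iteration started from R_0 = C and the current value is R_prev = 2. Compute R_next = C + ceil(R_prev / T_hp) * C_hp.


R_next = C + ceil(R_prev / T_hp) * C_hp
ceil(2 / 10) = ceil(0.2) = 1
Interference = 1 * 6 = 6
R_next = 2 + 6 = 8

8


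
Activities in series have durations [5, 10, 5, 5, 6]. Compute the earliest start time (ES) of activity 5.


Activity 5 starts after activities 1 through 4 complete.
Predecessor durations: [5, 10, 5, 5]
ES = 5 + 10 + 5 + 5 = 25

25


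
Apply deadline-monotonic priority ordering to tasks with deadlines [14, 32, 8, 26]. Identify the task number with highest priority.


Sort tasks by relative deadline (ascending):
  Task 3: deadline = 8
  Task 1: deadline = 14
  Task 4: deadline = 26
  Task 2: deadline = 32
Priority order (highest first): [3, 1, 4, 2]
Highest priority task = 3

3


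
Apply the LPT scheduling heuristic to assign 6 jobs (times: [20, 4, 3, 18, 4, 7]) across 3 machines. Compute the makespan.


Sort jobs in decreasing order (LPT): [20, 18, 7, 4, 4, 3]
Assign each job to the least loaded machine:
  Machine 1: jobs [20], load = 20
  Machine 2: jobs [18], load = 18
  Machine 3: jobs [7, 4, 4, 3], load = 18
Makespan = max load = 20

20


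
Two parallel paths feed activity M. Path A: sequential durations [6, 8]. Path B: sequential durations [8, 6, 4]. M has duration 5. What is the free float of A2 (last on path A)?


ES(A2) = sum of predecessors on chain A = 6
EF(A2) = ES + duration = 6 + 8 = 14
Successor of A2 is M. ES(M) = max(sum(A), sum(B)) = max(14, 18) = 18
Free float = ES(successor) - EF(current) = 18 - 14 = 4

4


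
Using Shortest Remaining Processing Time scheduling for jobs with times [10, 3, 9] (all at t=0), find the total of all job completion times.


Since all jobs arrive at t=0, SRPT equals SPT ordering.
SPT order: [3, 9, 10]
Completion times:
  Job 1: p=3, C=3
  Job 2: p=9, C=12
  Job 3: p=10, C=22
Total completion time = 3 + 12 + 22 = 37

37


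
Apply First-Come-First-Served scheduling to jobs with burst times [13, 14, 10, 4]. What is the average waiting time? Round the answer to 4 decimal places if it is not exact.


FCFS order (as given): [13, 14, 10, 4]
Waiting times:
  Job 1: wait = 0
  Job 2: wait = 13
  Job 3: wait = 27
  Job 4: wait = 37
Sum of waiting times = 77
Average waiting time = 77/4 = 19.25

19.25


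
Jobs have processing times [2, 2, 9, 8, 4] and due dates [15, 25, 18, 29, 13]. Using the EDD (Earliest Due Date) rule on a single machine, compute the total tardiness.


Sort by due date (EDD order): [(4, 13), (2, 15), (9, 18), (2, 25), (8, 29)]
Compute completion times and tardiness:
  Job 1: p=4, d=13, C=4, tardiness=max(0,4-13)=0
  Job 2: p=2, d=15, C=6, tardiness=max(0,6-15)=0
  Job 3: p=9, d=18, C=15, tardiness=max(0,15-18)=0
  Job 4: p=2, d=25, C=17, tardiness=max(0,17-25)=0
  Job 5: p=8, d=29, C=25, tardiness=max(0,25-29)=0
Total tardiness = 0

0


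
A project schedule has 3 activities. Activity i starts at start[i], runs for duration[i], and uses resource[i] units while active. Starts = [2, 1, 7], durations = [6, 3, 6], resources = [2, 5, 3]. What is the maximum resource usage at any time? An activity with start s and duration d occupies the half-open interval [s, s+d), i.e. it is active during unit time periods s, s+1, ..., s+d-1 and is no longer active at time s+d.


Each activity i is active on [start_i, start_i + duration_i).
Compute total resource usage per time slot:
  t=0: active resources = [], total = 0
  t=1: active resources = [5], total = 5
  t=2: active resources = [2, 5], total = 7
  t=3: active resources = [2, 5], total = 7
  t=4: active resources = [2], total = 2
  t=5: active resources = [2], total = 2
  t=6: active resources = [2], total = 2
  t=7: active resources = [2, 3], total = 5
  t=8: active resources = [3], total = 3
  t=9: active resources = [3], total = 3
  t=10: active resources = [3], total = 3
  t=11: active resources = [3], total = 3
  t=12: active resources = [3], total = 3
Peak resource demand = 7

7


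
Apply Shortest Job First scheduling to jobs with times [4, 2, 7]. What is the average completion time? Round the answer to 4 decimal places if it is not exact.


SJF order (ascending): [2, 4, 7]
Completion times:
  Job 1: burst=2, C=2
  Job 2: burst=4, C=6
  Job 3: burst=7, C=13
Average completion = 21/3 = 7.0

7.0


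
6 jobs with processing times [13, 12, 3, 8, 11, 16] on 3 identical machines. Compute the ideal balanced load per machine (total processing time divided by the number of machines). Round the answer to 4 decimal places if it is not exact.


Total processing time = 13 + 12 + 3 + 8 + 11 + 16 = 63
Number of machines = 3
Ideal balanced load = 63 / 3 = 21.0

21.0


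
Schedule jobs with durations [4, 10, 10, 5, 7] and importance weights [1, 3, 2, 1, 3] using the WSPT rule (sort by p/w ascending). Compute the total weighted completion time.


Compute p/w ratios and sort ascending (WSPT): [(7, 3), (10, 3), (4, 1), (10, 2), (5, 1)]
Compute weighted completion times:
  Job (p=7,w=3): C=7, w*C=3*7=21
  Job (p=10,w=3): C=17, w*C=3*17=51
  Job (p=4,w=1): C=21, w*C=1*21=21
  Job (p=10,w=2): C=31, w*C=2*31=62
  Job (p=5,w=1): C=36, w*C=1*36=36
Total weighted completion time = 191

191


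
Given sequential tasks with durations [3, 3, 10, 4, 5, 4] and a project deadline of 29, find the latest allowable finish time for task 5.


LF(activity 5) = deadline - sum of successor durations
Successors: activities 6 through 6 with durations [4]
Sum of successor durations = 4
LF = 29 - 4 = 25

25


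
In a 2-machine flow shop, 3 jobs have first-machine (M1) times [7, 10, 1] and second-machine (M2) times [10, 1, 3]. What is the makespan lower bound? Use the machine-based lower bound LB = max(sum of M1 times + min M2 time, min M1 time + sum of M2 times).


LB1 = sum(M1 times) + min(M2 times) = 18 + 1 = 19
LB2 = min(M1 times) + sum(M2 times) = 1 + 14 = 15
Lower bound = max(LB1, LB2) = max(19, 15) = 19

19


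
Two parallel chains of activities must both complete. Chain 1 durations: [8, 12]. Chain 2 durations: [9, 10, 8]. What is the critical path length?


Path A total = 8 + 12 = 20
Path B total = 9 + 10 + 8 = 27
Critical path = longest path = max(20, 27) = 27

27


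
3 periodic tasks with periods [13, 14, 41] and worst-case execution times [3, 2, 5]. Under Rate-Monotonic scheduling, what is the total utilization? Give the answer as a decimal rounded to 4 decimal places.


Compute individual utilizations (exact fractions):
  Task 1: C/T = 3/13 (approx. 0.2308)
  Task 2: C/T = 2/14 = 1/7 (approx. 0.1429)
  Task 3: C/T = 5/41 (approx. 0.122)
Total utilization U = 3/13 + 1/7 + 5/41 = 1849/3731
Rounded to 4 decimal places: U = 0.4956
RM (Liu & Layland) bound for 3 tasks = 0.779763; compare with U = 1849/3731 (approx. 0.495578)
U <= bound, so schedulable by RM sufficient condition.

0.4956


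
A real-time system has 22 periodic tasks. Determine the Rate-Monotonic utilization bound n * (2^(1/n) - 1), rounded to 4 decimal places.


Compute 2^(1/22) = 1.0320082797
Subtract 1: 1.0320082797 - 1 = 0.0320082797
Multiply by n: 22 * 0.0320082797 = 0.7041821534
Round to 4 dp: 0.7042

0.7042


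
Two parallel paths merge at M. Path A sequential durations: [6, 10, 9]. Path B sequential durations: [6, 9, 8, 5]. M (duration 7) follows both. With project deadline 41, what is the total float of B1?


Forward pass: ES(B1) = sum of predecessors on chain B = 0
EF = ES + duration = 0 + 6 = 6
Backward pass: LF(M) = deadline = 41; LS(M) = 41 - 7 = 34
LF(B1) = LS(M) - sum(successors on chain B) = 34 - 22 = 12
LS = LF - duration = 12 - 6 = 6
Total float = LS - ES = 6 - 0 = 6

6


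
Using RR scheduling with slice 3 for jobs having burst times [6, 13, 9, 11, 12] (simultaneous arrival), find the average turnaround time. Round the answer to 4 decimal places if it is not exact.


Time quantum = 3
Execution trace:
  J1 runs 3 units, time = 3
  J2 runs 3 units, time = 6
  J3 runs 3 units, time = 9
  J4 runs 3 units, time = 12
  J5 runs 3 units, time = 15
  J1 runs 3 units, time = 18
  J2 runs 3 units, time = 21
  J3 runs 3 units, time = 24
  J4 runs 3 units, time = 27
  J5 runs 3 units, time = 30
  J2 runs 3 units, time = 33
  J3 runs 3 units, time = 36
  J4 runs 3 units, time = 39
  J5 runs 3 units, time = 42
  J2 runs 3 units, time = 45
  J4 runs 2 units, time = 47
  J5 runs 3 units, time = 50
  J2 runs 1 units, time = 51
Finish times: [18, 51, 36, 47, 50]
Average turnaround = 202/5 = 40.4

40.4


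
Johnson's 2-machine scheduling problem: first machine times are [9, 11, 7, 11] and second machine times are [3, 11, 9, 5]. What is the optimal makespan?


Apply Johnson's rule:
  Group 1 (a <= b): [(3, 7, 9), (2, 11, 11)]
  Group 2 (a > b): [(4, 11, 5), (1, 9, 3)]
Optimal job order: [3, 2, 4, 1]
Schedule:
  Job 3: M1 done at 7, M2 done at 16
  Job 2: M1 done at 18, M2 done at 29
  Job 4: M1 done at 29, M2 done at 34
  Job 1: M1 done at 38, M2 done at 41
Makespan = 41

41


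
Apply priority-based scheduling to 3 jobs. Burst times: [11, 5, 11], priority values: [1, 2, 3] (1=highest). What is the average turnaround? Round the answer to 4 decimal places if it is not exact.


Sort by priority (ascending = highest first):
Order: [(1, 11), (2, 5), (3, 11)]
Completion times:
  Priority 1, burst=11, C=11
  Priority 2, burst=5, C=16
  Priority 3, burst=11, C=27
Average turnaround = 54/3 = 18.0

18.0


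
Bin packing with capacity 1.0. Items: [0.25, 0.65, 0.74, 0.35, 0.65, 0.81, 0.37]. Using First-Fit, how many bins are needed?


Place items sequentially using First-Fit:
  Item 0.25 -> new Bin 1
  Item 0.65 -> Bin 1 (now 0.9)
  Item 0.74 -> new Bin 2
  Item 0.35 -> new Bin 3
  Item 0.65 -> Bin 3 (now 1.0)
  Item 0.81 -> new Bin 4
  Item 0.37 -> new Bin 5
Total bins used = 5

5


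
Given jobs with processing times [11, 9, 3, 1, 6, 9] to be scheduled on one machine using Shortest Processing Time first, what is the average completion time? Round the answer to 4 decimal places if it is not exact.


Sort jobs by processing time (SPT order): [1, 3, 6, 9, 9, 11]
Compute completion times sequentially:
  Job 1: processing = 1, completes at 1
  Job 2: processing = 3, completes at 4
  Job 3: processing = 6, completes at 10
  Job 4: processing = 9, completes at 19
  Job 5: processing = 9, completes at 28
  Job 6: processing = 11, completes at 39
Sum of completion times = 101
Average completion time = 101/6 = 16.8333

16.8333


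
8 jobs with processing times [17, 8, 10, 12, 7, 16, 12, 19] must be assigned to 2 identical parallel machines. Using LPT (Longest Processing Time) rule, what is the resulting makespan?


Sort jobs in decreasing order (LPT): [19, 17, 16, 12, 12, 10, 8, 7]
Assign each job to the least loaded machine:
  Machine 1: jobs [19, 12, 12, 8], load = 51
  Machine 2: jobs [17, 16, 10, 7], load = 50
Makespan = max load = 51

51


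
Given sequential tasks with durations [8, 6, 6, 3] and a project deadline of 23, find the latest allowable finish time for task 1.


LF(activity 1) = deadline - sum of successor durations
Successors: activities 2 through 4 with durations [6, 6, 3]
Sum of successor durations = 15
LF = 23 - 15 = 8

8


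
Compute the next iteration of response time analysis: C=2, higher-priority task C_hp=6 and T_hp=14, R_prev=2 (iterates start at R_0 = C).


R_next = C + ceil(R_prev / T_hp) * C_hp
ceil(2 / 14) = ceil(0.1429) = 1
Interference = 1 * 6 = 6
R_next = 2 + 6 = 8

8


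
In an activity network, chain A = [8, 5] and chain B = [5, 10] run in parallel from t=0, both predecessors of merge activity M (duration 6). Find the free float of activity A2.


ES(A2) = sum of predecessors on chain A = 8
EF(A2) = ES + duration = 8 + 5 = 13
Successor of A2 is M. ES(M) = max(sum(A), sum(B)) = max(13, 15) = 15
Free float = ES(successor) - EF(current) = 15 - 13 = 2

2


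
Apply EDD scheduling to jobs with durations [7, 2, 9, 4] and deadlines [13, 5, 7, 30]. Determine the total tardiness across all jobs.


Sort by due date (EDD order): [(2, 5), (9, 7), (7, 13), (4, 30)]
Compute completion times and tardiness:
  Job 1: p=2, d=5, C=2, tardiness=max(0,2-5)=0
  Job 2: p=9, d=7, C=11, tardiness=max(0,11-7)=4
  Job 3: p=7, d=13, C=18, tardiness=max(0,18-13)=5
  Job 4: p=4, d=30, C=22, tardiness=max(0,22-30)=0
Total tardiness = 9

9


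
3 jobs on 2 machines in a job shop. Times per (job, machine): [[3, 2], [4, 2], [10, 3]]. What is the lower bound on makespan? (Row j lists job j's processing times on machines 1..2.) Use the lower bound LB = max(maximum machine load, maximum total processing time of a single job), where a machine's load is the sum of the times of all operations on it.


Machine loads:
  Machine 1: 3 + 4 + 10 = 17
  Machine 2: 2 + 2 + 3 = 7
Max machine load = 17
Job totals:
  Job 1: 5
  Job 2: 6
  Job 3: 13
Max job total = 13
Lower bound = max(17, 13) = 17

17


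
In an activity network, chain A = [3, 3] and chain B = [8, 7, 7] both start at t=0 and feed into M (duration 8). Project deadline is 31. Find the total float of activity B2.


Forward pass: ES(B2) = sum of predecessors on chain B = 8
EF = ES + duration = 8 + 7 = 15
Backward pass: LF(M) = deadline = 31; LS(M) = 31 - 8 = 23
LF(B2) = LS(M) - sum(successors on chain B) = 23 - 7 = 16
LS = LF - duration = 16 - 7 = 9
Total float = LS - ES = 9 - 8 = 1

1


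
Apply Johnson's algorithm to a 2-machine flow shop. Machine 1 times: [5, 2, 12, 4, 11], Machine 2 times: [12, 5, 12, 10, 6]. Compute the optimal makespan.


Apply Johnson's rule:
  Group 1 (a <= b): [(2, 2, 5), (4, 4, 10), (1, 5, 12), (3, 12, 12)]
  Group 2 (a > b): [(5, 11, 6)]
Optimal job order: [2, 4, 1, 3, 5]
Schedule:
  Job 2: M1 done at 2, M2 done at 7
  Job 4: M1 done at 6, M2 done at 17
  Job 1: M1 done at 11, M2 done at 29
  Job 3: M1 done at 23, M2 done at 41
  Job 5: M1 done at 34, M2 done at 47
Makespan = 47

47


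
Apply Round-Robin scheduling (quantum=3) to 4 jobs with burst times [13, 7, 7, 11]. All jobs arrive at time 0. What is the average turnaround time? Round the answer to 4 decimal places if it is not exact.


Time quantum = 3
Execution trace:
  J1 runs 3 units, time = 3
  J2 runs 3 units, time = 6
  J3 runs 3 units, time = 9
  J4 runs 3 units, time = 12
  J1 runs 3 units, time = 15
  J2 runs 3 units, time = 18
  J3 runs 3 units, time = 21
  J4 runs 3 units, time = 24
  J1 runs 3 units, time = 27
  J2 runs 1 units, time = 28
  J3 runs 1 units, time = 29
  J4 runs 3 units, time = 32
  J1 runs 3 units, time = 35
  J4 runs 2 units, time = 37
  J1 runs 1 units, time = 38
Finish times: [38, 28, 29, 37]
Average turnaround = 132/4 = 33.0

33.0


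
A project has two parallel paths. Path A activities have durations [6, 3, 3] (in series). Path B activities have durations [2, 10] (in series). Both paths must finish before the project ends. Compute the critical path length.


Path A total = 6 + 3 + 3 = 12
Path B total = 2 + 10 = 12
Critical path = longest path = max(12, 12) = 12

12


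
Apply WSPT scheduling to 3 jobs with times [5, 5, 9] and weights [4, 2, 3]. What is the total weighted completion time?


Compute p/w ratios and sort ascending (WSPT): [(5, 4), (5, 2), (9, 3)]
Compute weighted completion times:
  Job (p=5,w=4): C=5, w*C=4*5=20
  Job (p=5,w=2): C=10, w*C=2*10=20
  Job (p=9,w=3): C=19, w*C=3*19=57
Total weighted completion time = 97

97


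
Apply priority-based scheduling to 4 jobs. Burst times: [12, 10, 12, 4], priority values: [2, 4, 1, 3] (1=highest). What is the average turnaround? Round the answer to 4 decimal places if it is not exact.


Sort by priority (ascending = highest first):
Order: [(1, 12), (2, 12), (3, 4), (4, 10)]
Completion times:
  Priority 1, burst=12, C=12
  Priority 2, burst=12, C=24
  Priority 3, burst=4, C=28
  Priority 4, burst=10, C=38
Average turnaround = 102/4 = 25.5

25.5


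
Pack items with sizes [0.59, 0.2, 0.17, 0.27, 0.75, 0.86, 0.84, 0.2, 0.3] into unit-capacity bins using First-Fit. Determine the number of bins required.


Place items sequentially using First-Fit:
  Item 0.59 -> new Bin 1
  Item 0.2 -> Bin 1 (now 0.79)
  Item 0.17 -> Bin 1 (now 0.96)
  Item 0.27 -> new Bin 2
  Item 0.75 -> new Bin 3
  Item 0.86 -> new Bin 4
  Item 0.84 -> new Bin 5
  Item 0.2 -> Bin 2 (now 0.47)
  Item 0.3 -> Bin 2 (now 0.77)
Total bins used = 5

5


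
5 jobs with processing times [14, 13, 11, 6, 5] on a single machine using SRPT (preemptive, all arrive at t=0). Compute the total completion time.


Since all jobs arrive at t=0, SRPT equals SPT ordering.
SPT order: [5, 6, 11, 13, 14]
Completion times:
  Job 1: p=5, C=5
  Job 2: p=6, C=11
  Job 3: p=11, C=22
  Job 4: p=13, C=35
  Job 5: p=14, C=49
Total completion time = 5 + 11 + 22 + 35 + 49 = 122

122


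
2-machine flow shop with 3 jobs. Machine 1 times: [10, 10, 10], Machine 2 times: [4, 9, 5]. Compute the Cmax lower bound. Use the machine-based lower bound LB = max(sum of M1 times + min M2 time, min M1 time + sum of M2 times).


LB1 = sum(M1 times) + min(M2 times) = 30 + 4 = 34
LB2 = min(M1 times) + sum(M2 times) = 10 + 18 = 28
Lower bound = max(LB1, LB2) = max(34, 28) = 34

34


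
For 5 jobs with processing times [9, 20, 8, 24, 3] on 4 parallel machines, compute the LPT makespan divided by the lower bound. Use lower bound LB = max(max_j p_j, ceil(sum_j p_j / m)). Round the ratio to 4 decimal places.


LPT order: [24, 20, 9, 8, 3]
Machine loads after assignment: [24, 20, 9, 11]
LPT makespan = 24
Lower bound = max(max_job, ceil(total/4)) = max(24, 16) = 24
Ratio = 24 / 24 = 1.0

1.0


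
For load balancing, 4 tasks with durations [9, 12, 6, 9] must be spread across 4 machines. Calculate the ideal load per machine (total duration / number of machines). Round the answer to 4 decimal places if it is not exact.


Total processing time = 9 + 12 + 6 + 9 = 36
Number of machines = 4
Ideal balanced load = 36 / 4 = 9.0

9.0


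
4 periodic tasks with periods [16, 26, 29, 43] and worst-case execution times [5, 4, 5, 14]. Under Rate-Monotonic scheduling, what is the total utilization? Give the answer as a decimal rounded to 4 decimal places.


Compute individual utilizations (exact fractions):
  Task 1: C/T = 5/16 (approx. 0.3125)
  Task 2: C/T = 4/26 = 2/13 (approx. 0.1538)
  Task 3: C/T = 5/29 (approx. 0.1724)
  Task 4: C/T = 14/43 (approx. 0.3256)
Total utilization U = 5/16 + 2/13 + 5/29 + 14/43 = 250127/259376
Rounded to 4 decimal places: U = 0.9643
RM (Liu & Layland) bound for 4 tasks = 0.756828; compare with U = 250127/259376 (approx. 0.964341)
bound < U <= 1, so the RM sufficient condition is not met (inconclusive; an exact test such as response-time analysis is needed).

0.9643


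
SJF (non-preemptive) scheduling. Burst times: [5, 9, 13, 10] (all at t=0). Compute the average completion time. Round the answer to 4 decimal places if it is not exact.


SJF order (ascending): [5, 9, 10, 13]
Completion times:
  Job 1: burst=5, C=5
  Job 2: burst=9, C=14
  Job 3: burst=10, C=24
  Job 4: burst=13, C=37
Average completion = 80/4 = 20.0

20.0


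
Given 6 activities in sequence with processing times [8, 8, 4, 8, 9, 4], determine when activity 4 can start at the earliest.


Activity 4 starts after activities 1 through 3 complete.
Predecessor durations: [8, 8, 4]
ES = 8 + 8 + 4 = 20

20


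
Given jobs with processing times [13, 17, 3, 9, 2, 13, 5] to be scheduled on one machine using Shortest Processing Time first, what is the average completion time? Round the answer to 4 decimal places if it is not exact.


Sort jobs by processing time (SPT order): [2, 3, 5, 9, 13, 13, 17]
Compute completion times sequentially:
  Job 1: processing = 2, completes at 2
  Job 2: processing = 3, completes at 5
  Job 3: processing = 5, completes at 10
  Job 4: processing = 9, completes at 19
  Job 5: processing = 13, completes at 32
  Job 6: processing = 13, completes at 45
  Job 7: processing = 17, completes at 62
Sum of completion times = 175
Average completion time = 175/7 = 25.0

25.0


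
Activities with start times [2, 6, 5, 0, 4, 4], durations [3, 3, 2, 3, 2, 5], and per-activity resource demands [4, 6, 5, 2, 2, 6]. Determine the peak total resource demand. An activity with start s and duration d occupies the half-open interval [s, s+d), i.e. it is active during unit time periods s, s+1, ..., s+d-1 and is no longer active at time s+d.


Each activity i is active on [start_i, start_i + duration_i).
Compute total resource usage per time slot:
  t=0: active resources = [2], total = 2
  t=1: active resources = [2], total = 2
  t=2: active resources = [4, 2], total = 6
  t=3: active resources = [4], total = 4
  t=4: active resources = [4, 2, 6], total = 12
  t=5: active resources = [5, 2, 6], total = 13
  t=6: active resources = [6, 5, 6], total = 17
  t=7: active resources = [6, 6], total = 12
  t=8: active resources = [6, 6], total = 12
Peak resource demand = 17

17


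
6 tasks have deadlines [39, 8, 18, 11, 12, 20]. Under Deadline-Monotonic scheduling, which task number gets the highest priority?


Sort tasks by relative deadline (ascending):
  Task 2: deadline = 8
  Task 4: deadline = 11
  Task 5: deadline = 12
  Task 3: deadline = 18
  Task 6: deadline = 20
  Task 1: deadline = 39
Priority order (highest first): [2, 4, 5, 3, 6, 1]
Highest priority task = 2

2


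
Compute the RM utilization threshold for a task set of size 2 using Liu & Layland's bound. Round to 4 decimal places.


Compute 2^(1/2) = 1.4142135624
Subtract 1: 1.4142135624 - 1 = 0.4142135624
Multiply by n: 2 * 0.4142135624 = 0.8284271248
Round to 4 dp: 0.8284

0.8284


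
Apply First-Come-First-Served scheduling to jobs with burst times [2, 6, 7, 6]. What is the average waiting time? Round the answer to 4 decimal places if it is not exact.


FCFS order (as given): [2, 6, 7, 6]
Waiting times:
  Job 1: wait = 0
  Job 2: wait = 2
  Job 3: wait = 8
  Job 4: wait = 15
Sum of waiting times = 25
Average waiting time = 25/4 = 6.25

6.25


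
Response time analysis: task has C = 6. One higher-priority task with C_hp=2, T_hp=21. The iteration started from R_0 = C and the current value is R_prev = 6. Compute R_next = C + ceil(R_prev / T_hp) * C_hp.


R_next = C + ceil(R_prev / T_hp) * C_hp
ceil(6 / 21) = ceil(0.2857) = 1
Interference = 1 * 2 = 2
R_next = 6 + 2 = 8

8


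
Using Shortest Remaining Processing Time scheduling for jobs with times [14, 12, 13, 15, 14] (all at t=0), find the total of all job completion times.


Since all jobs arrive at t=0, SRPT equals SPT ordering.
SPT order: [12, 13, 14, 14, 15]
Completion times:
  Job 1: p=12, C=12
  Job 2: p=13, C=25
  Job 3: p=14, C=39
  Job 4: p=14, C=53
  Job 5: p=15, C=68
Total completion time = 12 + 25 + 39 + 53 + 68 = 197

197


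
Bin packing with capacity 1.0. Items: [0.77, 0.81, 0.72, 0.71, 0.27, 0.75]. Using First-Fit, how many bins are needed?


Place items sequentially using First-Fit:
  Item 0.77 -> new Bin 1
  Item 0.81 -> new Bin 2
  Item 0.72 -> new Bin 3
  Item 0.71 -> new Bin 4
  Item 0.27 -> Bin 3 (now 0.99)
  Item 0.75 -> new Bin 5
Total bins used = 5

5


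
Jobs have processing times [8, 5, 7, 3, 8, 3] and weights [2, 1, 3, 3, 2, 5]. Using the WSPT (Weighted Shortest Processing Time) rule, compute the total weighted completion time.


Compute p/w ratios and sort ascending (WSPT): [(3, 5), (3, 3), (7, 3), (8, 2), (8, 2), (5, 1)]
Compute weighted completion times:
  Job (p=3,w=5): C=3, w*C=5*3=15
  Job (p=3,w=3): C=6, w*C=3*6=18
  Job (p=7,w=3): C=13, w*C=3*13=39
  Job (p=8,w=2): C=21, w*C=2*21=42
  Job (p=8,w=2): C=29, w*C=2*29=58
  Job (p=5,w=1): C=34, w*C=1*34=34
Total weighted completion time = 206

206


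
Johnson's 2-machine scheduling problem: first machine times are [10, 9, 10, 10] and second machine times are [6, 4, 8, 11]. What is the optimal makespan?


Apply Johnson's rule:
  Group 1 (a <= b): [(4, 10, 11)]
  Group 2 (a > b): [(3, 10, 8), (1, 10, 6), (2, 9, 4)]
Optimal job order: [4, 3, 1, 2]
Schedule:
  Job 4: M1 done at 10, M2 done at 21
  Job 3: M1 done at 20, M2 done at 29
  Job 1: M1 done at 30, M2 done at 36
  Job 2: M1 done at 39, M2 done at 43
Makespan = 43

43


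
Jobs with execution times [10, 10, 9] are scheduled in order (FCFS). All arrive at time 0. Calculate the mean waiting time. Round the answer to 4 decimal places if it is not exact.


FCFS order (as given): [10, 10, 9]
Waiting times:
  Job 1: wait = 0
  Job 2: wait = 10
  Job 3: wait = 20
Sum of waiting times = 30
Average waiting time = 30/3 = 10.0

10.0


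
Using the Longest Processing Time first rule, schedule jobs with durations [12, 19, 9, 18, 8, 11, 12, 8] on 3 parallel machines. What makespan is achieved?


Sort jobs in decreasing order (LPT): [19, 18, 12, 12, 11, 9, 8, 8]
Assign each job to the least loaded machine:
  Machine 1: jobs [19, 9, 8], load = 36
  Machine 2: jobs [18, 11], load = 29
  Machine 3: jobs [12, 12, 8], load = 32
Makespan = max load = 36

36


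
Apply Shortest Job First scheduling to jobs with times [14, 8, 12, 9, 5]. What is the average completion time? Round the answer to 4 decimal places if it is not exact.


SJF order (ascending): [5, 8, 9, 12, 14]
Completion times:
  Job 1: burst=5, C=5
  Job 2: burst=8, C=13
  Job 3: burst=9, C=22
  Job 4: burst=12, C=34
  Job 5: burst=14, C=48
Average completion = 122/5 = 24.4

24.4


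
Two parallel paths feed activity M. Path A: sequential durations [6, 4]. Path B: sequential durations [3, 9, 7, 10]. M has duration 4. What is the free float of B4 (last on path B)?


ES(B4) = sum of predecessors on chain B = 19
EF(B4) = ES + duration = 19 + 10 = 29
Successor of B4 is M. ES(M) = max(sum(A), sum(B)) = max(10, 29) = 29
Free float = ES(successor) - EF(current) = 29 - 29 = 0

0


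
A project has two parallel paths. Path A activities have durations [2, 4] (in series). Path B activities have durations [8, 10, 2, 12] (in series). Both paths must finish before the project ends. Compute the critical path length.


Path A total = 2 + 4 = 6
Path B total = 8 + 10 + 2 + 12 = 32
Critical path = longest path = max(6, 32) = 32

32


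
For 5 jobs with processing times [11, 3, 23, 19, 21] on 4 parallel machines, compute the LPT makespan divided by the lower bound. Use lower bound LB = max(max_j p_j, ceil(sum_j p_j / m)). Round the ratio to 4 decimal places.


LPT order: [23, 21, 19, 11, 3]
Machine loads after assignment: [23, 21, 19, 14]
LPT makespan = 23
Lower bound = max(max_job, ceil(total/4)) = max(23, 20) = 23
Ratio = 23 / 23 = 1.0

1.0


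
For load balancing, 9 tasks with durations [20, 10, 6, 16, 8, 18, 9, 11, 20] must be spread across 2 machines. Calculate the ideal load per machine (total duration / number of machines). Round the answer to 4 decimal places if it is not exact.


Total processing time = 20 + 10 + 6 + 16 + 8 + 18 + 9 + 11 + 20 = 118
Number of machines = 2
Ideal balanced load = 118 / 2 = 59.0

59.0


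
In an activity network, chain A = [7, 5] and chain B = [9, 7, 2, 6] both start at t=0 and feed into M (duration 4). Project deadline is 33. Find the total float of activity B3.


Forward pass: ES(B3) = sum of predecessors on chain B = 16
EF = ES + duration = 16 + 2 = 18
Backward pass: LF(M) = deadline = 33; LS(M) = 33 - 4 = 29
LF(B3) = LS(M) - sum(successors on chain B) = 29 - 6 = 23
LS = LF - duration = 23 - 2 = 21
Total float = LS - ES = 21 - 16 = 5

5


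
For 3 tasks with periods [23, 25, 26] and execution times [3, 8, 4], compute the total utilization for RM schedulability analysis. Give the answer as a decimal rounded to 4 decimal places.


Compute individual utilizations (exact fractions):
  Task 1: C/T = 3/23 (approx. 0.1304)
  Task 2: C/T = 8/25 (approx. 0.32)
  Task 3: C/T = 4/26 = 2/13 (approx. 0.1538)
Total utilization U = 3/23 + 8/25 + 2/13 = 4517/7475
Rounded to 4 decimal places: U = 0.6043
RM (Liu & Layland) bound for 3 tasks = 0.779763; compare with U = 4517/7475 (approx. 0.604281)
U <= bound, so schedulable by RM sufficient condition.

0.6043


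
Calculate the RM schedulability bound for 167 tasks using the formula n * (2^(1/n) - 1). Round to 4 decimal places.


Compute 2^(1/167) = 1.0041592075
Subtract 1: 1.0041592075 - 1 = 0.0041592075
Multiply by n: 167 * 0.0041592075 = 0.6945876525
Round to 4 dp: 0.6946

0.6946


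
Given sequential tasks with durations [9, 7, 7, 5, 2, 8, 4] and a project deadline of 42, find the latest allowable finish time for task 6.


LF(activity 6) = deadline - sum of successor durations
Successors: activities 7 through 7 with durations [4]
Sum of successor durations = 4
LF = 42 - 4 = 38

38


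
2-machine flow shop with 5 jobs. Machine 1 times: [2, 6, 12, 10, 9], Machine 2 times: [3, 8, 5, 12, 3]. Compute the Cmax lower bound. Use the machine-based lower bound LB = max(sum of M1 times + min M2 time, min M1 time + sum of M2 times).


LB1 = sum(M1 times) + min(M2 times) = 39 + 3 = 42
LB2 = min(M1 times) + sum(M2 times) = 2 + 31 = 33
Lower bound = max(LB1, LB2) = max(42, 33) = 42

42


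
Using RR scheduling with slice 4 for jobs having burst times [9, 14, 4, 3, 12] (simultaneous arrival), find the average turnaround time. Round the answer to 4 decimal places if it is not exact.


Time quantum = 4
Execution trace:
  J1 runs 4 units, time = 4
  J2 runs 4 units, time = 8
  J3 runs 4 units, time = 12
  J4 runs 3 units, time = 15
  J5 runs 4 units, time = 19
  J1 runs 4 units, time = 23
  J2 runs 4 units, time = 27
  J5 runs 4 units, time = 31
  J1 runs 1 units, time = 32
  J2 runs 4 units, time = 36
  J5 runs 4 units, time = 40
  J2 runs 2 units, time = 42
Finish times: [32, 42, 12, 15, 40]
Average turnaround = 141/5 = 28.2

28.2


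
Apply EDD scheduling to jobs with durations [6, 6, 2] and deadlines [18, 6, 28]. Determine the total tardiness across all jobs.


Sort by due date (EDD order): [(6, 6), (6, 18), (2, 28)]
Compute completion times and tardiness:
  Job 1: p=6, d=6, C=6, tardiness=max(0,6-6)=0
  Job 2: p=6, d=18, C=12, tardiness=max(0,12-18)=0
  Job 3: p=2, d=28, C=14, tardiness=max(0,14-28)=0
Total tardiness = 0

0


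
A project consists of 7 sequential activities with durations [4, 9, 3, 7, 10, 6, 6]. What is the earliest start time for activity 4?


Activity 4 starts after activities 1 through 3 complete.
Predecessor durations: [4, 9, 3]
ES = 4 + 9 + 3 = 16

16


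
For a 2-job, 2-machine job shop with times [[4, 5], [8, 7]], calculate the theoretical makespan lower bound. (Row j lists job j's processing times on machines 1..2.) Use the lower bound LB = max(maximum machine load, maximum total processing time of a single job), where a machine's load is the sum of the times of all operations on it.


Machine loads:
  Machine 1: 4 + 8 = 12
  Machine 2: 5 + 7 = 12
Max machine load = 12
Job totals:
  Job 1: 9
  Job 2: 15
Max job total = 15
Lower bound = max(12, 15) = 15

15


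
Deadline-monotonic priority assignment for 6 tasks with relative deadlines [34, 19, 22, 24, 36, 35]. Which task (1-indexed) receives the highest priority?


Sort tasks by relative deadline (ascending):
  Task 2: deadline = 19
  Task 3: deadline = 22
  Task 4: deadline = 24
  Task 1: deadline = 34
  Task 6: deadline = 35
  Task 5: deadline = 36
Priority order (highest first): [2, 3, 4, 1, 6, 5]
Highest priority task = 2

2


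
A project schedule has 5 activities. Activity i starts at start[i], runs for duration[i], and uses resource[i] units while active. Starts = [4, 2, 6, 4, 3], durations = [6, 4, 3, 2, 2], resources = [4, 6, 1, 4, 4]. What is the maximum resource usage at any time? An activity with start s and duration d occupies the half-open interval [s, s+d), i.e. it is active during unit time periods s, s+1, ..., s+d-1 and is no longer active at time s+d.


Each activity i is active on [start_i, start_i + duration_i).
Compute total resource usage per time slot:
  t=0: active resources = [], total = 0
  t=1: active resources = [], total = 0
  t=2: active resources = [6], total = 6
  t=3: active resources = [6, 4], total = 10
  t=4: active resources = [4, 6, 4, 4], total = 18
  t=5: active resources = [4, 6, 4], total = 14
  t=6: active resources = [4, 1], total = 5
  t=7: active resources = [4, 1], total = 5
  t=8: active resources = [4, 1], total = 5
  t=9: active resources = [4], total = 4
Peak resource demand = 18

18


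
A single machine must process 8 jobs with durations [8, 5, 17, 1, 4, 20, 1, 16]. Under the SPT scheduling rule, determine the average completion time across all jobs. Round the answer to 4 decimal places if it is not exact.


Sort jobs by processing time (SPT order): [1, 1, 4, 5, 8, 16, 17, 20]
Compute completion times sequentially:
  Job 1: processing = 1, completes at 1
  Job 2: processing = 1, completes at 2
  Job 3: processing = 4, completes at 6
  Job 4: processing = 5, completes at 11
  Job 5: processing = 8, completes at 19
  Job 6: processing = 16, completes at 35
  Job 7: processing = 17, completes at 52
  Job 8: processing = 20, completes at 72
Sum of completion times = 198
Average completion time = 198/8 = 24.75

24.75
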